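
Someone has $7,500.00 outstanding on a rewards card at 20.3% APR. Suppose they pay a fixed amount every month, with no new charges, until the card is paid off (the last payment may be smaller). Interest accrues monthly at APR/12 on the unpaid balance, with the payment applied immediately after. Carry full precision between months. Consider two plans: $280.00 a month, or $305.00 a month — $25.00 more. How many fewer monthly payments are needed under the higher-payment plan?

3 fewer payments

Monthly rate r = 20.3%/12 = 1.69167% = 0.0169167.
At $280.00/mo: n = ⌈−ln(1 − rB₀/P)/ln(1+r)⌉ = 36 payments (last $273.85); total interest = total paid − $7,500.00 = $2,573.85.
At $305.00/mo: 33 payments (last $18.70); total interest $2,278.70.
Payments saved = 36 − 33 = 3.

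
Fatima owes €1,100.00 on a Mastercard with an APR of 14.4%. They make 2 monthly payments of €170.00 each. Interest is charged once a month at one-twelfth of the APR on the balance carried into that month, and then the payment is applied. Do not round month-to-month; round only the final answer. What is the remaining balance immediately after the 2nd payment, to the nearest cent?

Monthly rate r = 14.4%/12 = 1.2% = 0.012.
Each month: B ← B·(1+r) − €170.00.
Month 1: interest €13.20; balance after payment €943.20.
Month 2: interest €11.32; balance after payment €784.52.

€784.52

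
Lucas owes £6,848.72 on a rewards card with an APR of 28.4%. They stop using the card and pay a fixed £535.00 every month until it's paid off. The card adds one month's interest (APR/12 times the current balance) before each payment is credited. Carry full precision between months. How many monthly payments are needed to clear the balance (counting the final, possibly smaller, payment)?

Monthly rate r = 28.4%/12 = 2.36667% = 0.0236667.
Recurrence: B ← B·(1+r) − £535.00.
Month 1: interest £162.09; balance after payment £6,475.81.
Month 2: interest £153.26; balance after payment £6,094.07.
Closed form: n = −ln(1 − rB₀/P)/ln(1+r) = −ln(0.69703)/ln(1.02367) ≈ 15.430, so the balance reaches zero during payment 16.

16 payments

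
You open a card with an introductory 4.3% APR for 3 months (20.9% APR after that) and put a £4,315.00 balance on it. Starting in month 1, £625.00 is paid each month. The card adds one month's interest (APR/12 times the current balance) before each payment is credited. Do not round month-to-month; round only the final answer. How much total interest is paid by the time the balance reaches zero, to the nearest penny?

£152.67

Promo months 1–3 at r₀ = 4.3%/12 = 0.00358333; months 4+ at r₁ = 20.9%/12 = 0.0174167.
After month 3: iterate B ← B·(1+r₀) − £625.00 for 3 months → £2,479.83.
Then at r₁ with £625.00/mo: n₂ = −ln(1 − r₁·B/P)/ln(1+r₁) ≈ 4.15 → 5 more payments.
Total paid = 7·£625.00 + £92.67 = £4,467.67; interest = £4,467.67 − £4,315.00 = £152.67.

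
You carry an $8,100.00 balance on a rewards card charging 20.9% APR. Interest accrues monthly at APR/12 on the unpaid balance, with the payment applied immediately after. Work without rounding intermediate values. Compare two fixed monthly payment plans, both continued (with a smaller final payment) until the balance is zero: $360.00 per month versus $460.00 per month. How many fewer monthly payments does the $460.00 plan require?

7 fewer payments

Monthly rate r = 20.9%/12 = 1.74167% = 0.0174167.
At $360.00/mo: n = ⌈−ln(1 − rB₀/P)/ln(1+r)⌉ = 29 payments (last $290.42); total interest = total paid − $8,100.00 = $2,270.42.
At $460.00/mo: 22 payments (last $98.41); total interest $1,658.41.
Payments saved = 29 − 22 = 7.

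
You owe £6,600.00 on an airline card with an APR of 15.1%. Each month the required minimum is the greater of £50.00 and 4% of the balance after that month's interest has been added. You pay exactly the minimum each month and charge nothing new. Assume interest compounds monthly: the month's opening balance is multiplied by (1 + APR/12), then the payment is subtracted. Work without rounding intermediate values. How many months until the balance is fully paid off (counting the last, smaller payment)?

Monthly rate r = 15.1%/12 = 1.25833% = 0.0125833.
While 4% of the post-interest balance exceeds £50.00, each month B ← (B·(1+r))·(1 − 0.04), i.e. B shrinks by the factor (1+r)·0.96 = 0.97208.
This holds for months 1–60. Entering month 61 the balance is £1,206.88; 4% of the post-interest balance is now below £50.00, so the flat £50.00 minimum applies from here.
From month 61 a fixed £50.00 at rate r clears £1,206.88 in 29 more payments. Total: 60 + 29 = 89 months.

89 months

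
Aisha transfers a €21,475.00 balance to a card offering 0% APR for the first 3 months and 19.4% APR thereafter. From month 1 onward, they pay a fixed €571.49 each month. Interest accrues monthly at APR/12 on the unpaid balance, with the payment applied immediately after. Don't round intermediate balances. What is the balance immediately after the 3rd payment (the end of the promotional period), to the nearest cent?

Promo months 1–3 at r₀ = 0%/12 = 0; months 4+ at r₁ = 19.4%/12 = 0.0161667.
After month 3 (no interest yet): B = €21,475.00 − 3·€571.49 = €19,760.53.

€19,760.53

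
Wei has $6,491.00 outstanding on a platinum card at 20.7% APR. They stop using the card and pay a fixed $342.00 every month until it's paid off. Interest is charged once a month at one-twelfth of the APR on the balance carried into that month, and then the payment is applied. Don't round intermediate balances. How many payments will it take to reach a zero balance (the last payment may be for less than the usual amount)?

24 payments

Monthly rate r = 20.7%/12 = 1.725% = 0.01725.
Recurrence: B ← B·(1+r) − $342.00.
Month 1: interest $111.97; balance after payment $6,260.97.
Month 2: interest $108.00; balance after payment $6,026.97.
Closed form: n = −ln(1 − rB₀/P)/ln(1+r) = −ln(0.6726)/ln(1.01725) ≈ 23.189, so the balance reaches zero during payment 24.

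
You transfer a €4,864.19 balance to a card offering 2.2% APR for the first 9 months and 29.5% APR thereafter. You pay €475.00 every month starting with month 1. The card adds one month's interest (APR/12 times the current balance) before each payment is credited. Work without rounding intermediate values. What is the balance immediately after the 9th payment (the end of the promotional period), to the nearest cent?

€638.56

Promo months 1–9 at r₀ = 2.2%/12 = 0.00183333; months 10+ at r₁ = 29.5%/12 = 0.0245833.
After month 9: iterate B ← B·(1+r₀) − €475.00 for 9 months → €638.56.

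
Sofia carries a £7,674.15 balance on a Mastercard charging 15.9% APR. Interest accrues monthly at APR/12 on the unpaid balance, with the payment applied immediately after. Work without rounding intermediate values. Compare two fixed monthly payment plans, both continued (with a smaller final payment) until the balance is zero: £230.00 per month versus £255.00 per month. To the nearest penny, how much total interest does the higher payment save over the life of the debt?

Monthly rate r = 15.9%/12 = 1.325% = 0.01325.
At £230.00/mo: n = ⌈−ln(1 − rB₀/P)/ln(1+r)⌉ = 45 payments (last £77.22); total interest = total paid − £7,674.15 = £2,523.07.
At £255.00/mo: 39 payments (last £166.19); total interest £2,182.04.
Interest saved = £2,523.07 − £2,182.04 = £341.03.

£341.03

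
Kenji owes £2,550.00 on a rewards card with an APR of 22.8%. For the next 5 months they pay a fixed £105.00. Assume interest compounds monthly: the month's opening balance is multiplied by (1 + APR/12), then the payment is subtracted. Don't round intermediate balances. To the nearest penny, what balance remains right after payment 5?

Monthly rate r = 22.8%/12 = 1.9% = 0.019.
Each month: B ← B·(1+r) − £105.00.
Month 1: interest £48.45; balance after payment £2,493.45.
Month 2: interest £47.38; balance after payment £2,435.83.
Month 3: interest £46.28; balance after payment £2,377.11.
Month 4: interest £45.17; balance after payment £2,317.27.
Month 5: interest £44.03; balance after payment £2,256.30.

£2,256.30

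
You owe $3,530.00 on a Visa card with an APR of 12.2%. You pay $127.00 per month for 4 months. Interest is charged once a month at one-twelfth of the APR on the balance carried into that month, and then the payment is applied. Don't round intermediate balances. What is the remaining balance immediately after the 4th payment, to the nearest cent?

Monthly rate r = 12.2%/12 = 1.01667% = 0.0101667.
Each month: B ← B·(1+r) − $127.00.
Month 1: interest $35.89; balance after payment $3,438.89.
Month 2: interest $34.96; balance after payment $3,346.85.
Month 3: interest $34.03; balance after payment $3,253.88.
Month 4: interest $33.08; balance after payment $3,159.96.

$3,159.96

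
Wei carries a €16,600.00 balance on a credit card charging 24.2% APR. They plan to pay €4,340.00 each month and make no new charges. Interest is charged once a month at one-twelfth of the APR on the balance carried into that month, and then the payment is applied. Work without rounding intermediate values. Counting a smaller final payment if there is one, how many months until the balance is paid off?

5 months

Monthly rate r = 24.2%/12 = 2.01667% = 0.0201667.
Recurrence: B ← B·(1+r) − €4,340.00.
Month 1: interest €334.77; balance after payment €12,594.77.
Month 2: interest €253.99; balance after payment €8,508.76.
Month 3: interest €171.59; balance after payment €4,340.35.
Month 4: interest €87.53; balance after payment €87.88.
Month 5: interest €1.77; balance after payment €0.00.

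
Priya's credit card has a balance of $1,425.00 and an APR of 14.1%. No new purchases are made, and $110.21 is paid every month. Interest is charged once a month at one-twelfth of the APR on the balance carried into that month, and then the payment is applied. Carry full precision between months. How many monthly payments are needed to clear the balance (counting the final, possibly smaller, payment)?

15 payments

Monthly rate r = 14.1%/12 = 1.175% = 0.01175.
Recurrence: B ← B·(1+r) − $110.21.
Month 1: interest $16.74; balance after payment $1,331.53.
Month 2: interest $15.65; balance after payment $1,236.97.
Closed form: n = −ln(1 − rB₀/P)/ln(1+r) = −ln(0.84807)/ln(1.01175) ≈ 14.107, so the balance reaches zero during payment 15.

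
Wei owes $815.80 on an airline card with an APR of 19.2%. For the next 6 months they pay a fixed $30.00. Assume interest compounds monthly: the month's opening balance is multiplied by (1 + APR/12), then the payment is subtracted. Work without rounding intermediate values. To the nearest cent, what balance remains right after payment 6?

Monthly rate r = 19.2%/12 = 1.6% = 0.016.
Each month: B ← B·(1+r) − $30.00.
Month 1: interest $13.05; balance after payment $798.85.
Month 2: interest $12.78; balance after payment $781.63.
Month 3: interest $12.51; balance after payment $764.14.
Month 4: interest $12.23; balance after payment $746.37.
Month 5: interest $11.94; balance after payment $728.31.
Month 6: interest $11.65; balance after payment $709.96.

$709.96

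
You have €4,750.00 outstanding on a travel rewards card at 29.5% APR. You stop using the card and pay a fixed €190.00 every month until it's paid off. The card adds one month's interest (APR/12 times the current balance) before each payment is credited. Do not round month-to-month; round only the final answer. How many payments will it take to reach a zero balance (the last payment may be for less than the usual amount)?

40 months

Monthly rate r = 29.5%/12 = 2.45833% = 0.0245833.
Recurrence: B ← B·(1+r) − €190.00.
Month 1: interest €116.77; balance after payment €4,676.77.
Month 2: interest €114.97; balance after payment €4,601.74.
Closed form: n = −ln(1 − rB₀/P)/ln(1+r) = −ln(0.38542)/ln(1.02458) ≈ 39.258, so the balance reaches zero during payment 40.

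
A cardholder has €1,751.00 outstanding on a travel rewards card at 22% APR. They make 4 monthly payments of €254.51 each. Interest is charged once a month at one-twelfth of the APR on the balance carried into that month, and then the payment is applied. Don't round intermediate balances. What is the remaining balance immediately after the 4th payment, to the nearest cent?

€836.60

Monthly rate r = 22%/12 = 1.83333% = 0.0183333.
Each month: B ← B·(1+r) − €254.51.
Month 1: interest €32.10; balance after payment €1,528.59.
Month 2: interest €28.02; balance after payment €1,302.11.
Month 3: interest €23.87; balance after payment €1,071.47.
Month 4: interest €19.64; balance after payment €836.60.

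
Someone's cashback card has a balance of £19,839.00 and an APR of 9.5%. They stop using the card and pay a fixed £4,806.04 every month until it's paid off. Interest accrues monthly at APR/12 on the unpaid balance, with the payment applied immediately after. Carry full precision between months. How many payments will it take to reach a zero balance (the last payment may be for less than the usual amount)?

Monthly rate r = 9.5%/12 = 0.791667% = 0.00791667.
Recurrence: B ← B·(1+r) − £4,806.04.
Month 1: interest £157.06; balance after payment £15,190.02.
Month 2: interest £120.25; balance after payment £10,504.23.
Month 3: interest £83.16; balance after payment £5,781.35.
Month 4: interest £45.77; balance after payment £1,021.08.
Month 5: interest £8.08; balance after payment £0.00.

5 payments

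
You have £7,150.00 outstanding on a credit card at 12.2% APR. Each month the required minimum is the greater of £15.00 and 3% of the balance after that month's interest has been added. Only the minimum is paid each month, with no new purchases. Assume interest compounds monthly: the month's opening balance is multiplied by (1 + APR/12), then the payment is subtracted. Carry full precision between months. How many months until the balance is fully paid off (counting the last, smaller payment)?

Monthly rate r = 12.2%/12 = 1.01667% = 0.0101667.
While 3% of the post-interest balance exceeds £15.00, each month B ← (B·(1+r))·(1 − 0.03), i.e. B shrinks by the factor (1+r)·0.97 = 0.97986.
This holds for months 1–132. Entering month 133 the balance is £487.59; 3% of the post-interest balance is now below £15.00, so the flat £15.00 minimum applies from here.
From month 133 a fixed £15.00 at rate r clears £487.59 in 40 more payments. Total: 132 + 40 = 172 months.

172 months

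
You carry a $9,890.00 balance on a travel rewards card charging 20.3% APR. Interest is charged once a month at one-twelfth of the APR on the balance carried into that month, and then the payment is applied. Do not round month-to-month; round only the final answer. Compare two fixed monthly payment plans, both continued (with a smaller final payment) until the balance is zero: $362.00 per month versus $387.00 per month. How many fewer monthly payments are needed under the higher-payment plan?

Monthly rate r = 20.3%/12 = 1.69167% = 0.0169167.
At $362.00/mo: n = ⌈−ln(1 − rB₀/P)/ln(1+r)⌉ = 37 payments (last $352.00); total interest = total paid − $9,890.00 = $3,494.00.
At $387.00/mo: 34 payments (last $291.46); total interest $3,172.46.
Payments saved = 37 − 34 = 3.

3 fewer payments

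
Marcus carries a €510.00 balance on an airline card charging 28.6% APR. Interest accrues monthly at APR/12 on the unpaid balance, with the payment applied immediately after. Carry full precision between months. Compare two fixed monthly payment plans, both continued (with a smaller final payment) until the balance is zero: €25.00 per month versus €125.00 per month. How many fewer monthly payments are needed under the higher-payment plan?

24 fewer payments

Monthly rate r = 28.6%/12 = 2.38333% = 0.0238333.
At €25.00/mo: n = ⌈−ln(1 − rB₀/P)/ln(1+r)⌉ = 29 payments (last €6.87); total interest = total paid − €510.00 = €196.87.
At €125.00/mo: 5 payments (last €43.23); total interest €33.23.
Payments saved = 29 − 5 = 24.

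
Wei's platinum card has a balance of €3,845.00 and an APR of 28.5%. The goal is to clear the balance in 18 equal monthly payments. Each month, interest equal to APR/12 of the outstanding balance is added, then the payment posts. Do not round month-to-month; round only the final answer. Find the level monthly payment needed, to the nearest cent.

Monthly rate r = 28.5%/12 = 2.375% = 0.02375.
Level-payment amortization: P = B₀·r / (1 − (1+r)^(−n)) = 3845.00·0.02375 / (1 − 1.02375^(−18)).
Denominator 1 − (1+r)^(−18) = 0.344595326.
P = 91.3187 / 0.344595326 ≈ 265.00.

€265.00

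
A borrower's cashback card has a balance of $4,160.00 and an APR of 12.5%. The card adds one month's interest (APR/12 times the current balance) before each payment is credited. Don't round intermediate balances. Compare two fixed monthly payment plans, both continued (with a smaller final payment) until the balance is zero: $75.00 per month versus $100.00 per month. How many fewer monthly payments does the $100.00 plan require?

Monthly rate r = 12.5%/12 = 1.04167% = 0.0104167.
At $75.00/mo: n = ⌈−ln(1 − rB₀/P)/ln(1+r)⌉ = 84 payments (last $15.35); total interest = total paid − $4,160.00 = $2,080.35.
At $100.00/mo: 55 payments (last $81.08); total interest $1,321.08.
Payments saved = 84 − 55 = 29.

29 fewer payments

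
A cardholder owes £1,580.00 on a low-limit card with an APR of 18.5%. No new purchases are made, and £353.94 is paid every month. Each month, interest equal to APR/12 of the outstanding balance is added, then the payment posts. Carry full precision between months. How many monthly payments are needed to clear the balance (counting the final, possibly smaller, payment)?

Monthly rate r = 18.5%/12 = 1.54167% = 0.0154167.
Recurrence: B ← B·(1+r) − £353.94.
Month 1: interest £24.36; balance after payment £1,250.42.
Month 2: interest £19.28; balance after payment £915.76.
Month 3: interest £14.12; balance after payment £575.93.
Month 4: interest £8.88; balance after payment £230.87.
Month 5: interest £3.56; balance after payment £0.00.

5 months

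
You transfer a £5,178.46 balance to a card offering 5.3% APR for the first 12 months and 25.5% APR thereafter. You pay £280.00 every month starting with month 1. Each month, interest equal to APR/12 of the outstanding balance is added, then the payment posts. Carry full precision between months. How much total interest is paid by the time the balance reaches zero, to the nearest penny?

Promo months 1–12 at r₀ = 5.3%/12 = 0.00441667; months 13+ at r₁ = 25.5%/12 = 0.02125.
After month 12: iterate B ← B·(1+r₀) − £280.00 for 12 months → £2,016.85.
Then at r₁ with £280.00/mo: n₂ = −ln(1 − r₁·B/P)/ln(1+r₁) ≈ 7.90 → 8 more payments.
Total paid = 19·£280.00 + £252.46 = £5,572.46; interest = £5,572.46 − £5,178.46 = £394.00.

£394.00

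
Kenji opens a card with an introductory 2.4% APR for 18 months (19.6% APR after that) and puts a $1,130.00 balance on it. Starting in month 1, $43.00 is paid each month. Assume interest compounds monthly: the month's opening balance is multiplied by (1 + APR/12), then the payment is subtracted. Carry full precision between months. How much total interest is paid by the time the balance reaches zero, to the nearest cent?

$62.61

Promo months 1–18 at r₀ = 2.4%/12 = 0.002; months 19+ at r₁ = 19.6%/12 = 0.0163333.
After month 18: iterate B ← B·(1+r₀) − $43.00 for 18 months → $384.08.
Then at r₁ with $43.00/mo: n₂ = −ln(1 − r₁·B/P)/ln(1+r₁) ≈ 9.73 → 10 more payments.
Total paid = 27·$43.00 + $31.61 = $1,192.61; interest = $1,192.61 − $1,130.00 = $62.61.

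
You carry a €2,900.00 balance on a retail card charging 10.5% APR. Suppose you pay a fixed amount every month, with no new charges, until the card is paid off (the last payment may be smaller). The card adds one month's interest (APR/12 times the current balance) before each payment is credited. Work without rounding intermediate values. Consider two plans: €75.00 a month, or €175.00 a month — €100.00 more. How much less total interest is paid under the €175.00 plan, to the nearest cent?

Monthly rate r = 10.5%/12 = 0.875% = 0.00875.
At €75.00/mo: n = ⌈−ln(1 − rB₀/P)/ln(1+r)⌉ = 48 payments (last €30.49); total interest = total paid − €2,900.00 = €655.49.
At €175.00/mo: 18 payments (last €171.78); total interest €246.78.
Interest saved = €655.49 − €246.78 = €408.71.

€408.71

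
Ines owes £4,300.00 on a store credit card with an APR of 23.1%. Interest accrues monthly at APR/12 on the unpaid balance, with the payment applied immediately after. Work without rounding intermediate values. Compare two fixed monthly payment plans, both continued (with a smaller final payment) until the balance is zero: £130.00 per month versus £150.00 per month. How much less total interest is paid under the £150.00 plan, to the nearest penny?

Monthly rate r = 23.1%/12 = 1.925% = 0.01925.
At £130.00/mo: n = ⌈−ln(1 − rB₀/P)/ln(1+r)⌉ = 54 payments (last £14.14); total interest = total paid − £4,300.00 = £2,604.14.
At £150.00/mo: 43 payments (last £14.07); total interest £2,014.07.
Interest saved = £2,604.14 − £2,014.07 = £590.07.

£590.07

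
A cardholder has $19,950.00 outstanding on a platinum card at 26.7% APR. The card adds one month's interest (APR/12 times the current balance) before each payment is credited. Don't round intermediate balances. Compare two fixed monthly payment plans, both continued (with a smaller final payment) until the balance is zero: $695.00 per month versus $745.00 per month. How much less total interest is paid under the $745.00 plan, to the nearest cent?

$1,482.74

Monthly rate r = 26.7%/12 = 2.225% = 0.02225.
At $695.00/mo: n = ⌈−ln(1 − rB₀/P)/ln(1+r)⌉ = 47 payments (last $182.48); total interest = total paid − $19,950.00 = $12,202.48.
At $745.00/mo: 42 payments (last $124.74); total interest $10,719.74.
Interest saved = $12,202.48 − $10,719.74 = $1,482.74.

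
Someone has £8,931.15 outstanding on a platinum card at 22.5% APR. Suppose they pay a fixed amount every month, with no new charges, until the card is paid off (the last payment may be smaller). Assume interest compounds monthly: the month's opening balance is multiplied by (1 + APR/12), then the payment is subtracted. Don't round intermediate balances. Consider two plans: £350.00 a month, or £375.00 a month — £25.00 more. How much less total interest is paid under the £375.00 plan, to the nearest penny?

Monthly rate r = 22.5%/12 = 1.875% = 0.01875.
At £350.00/mo: n = ⌈−ln(1 − rB₀/P)/ln(1+r)⌉ = 36 payments (last £14.93); total interest = total paid − £8,931.15 = £3,333.78.
At £375.00/mo: 32 payments (last £317.98); total interest £3,011.83.
Interest saved = £3,333.78 − £3,011.83 = £321.95.

£321.95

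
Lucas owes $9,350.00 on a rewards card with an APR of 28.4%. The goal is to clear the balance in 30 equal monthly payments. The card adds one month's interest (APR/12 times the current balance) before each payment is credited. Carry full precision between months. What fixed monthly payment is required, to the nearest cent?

$438.82

Monthly rate r = 28.4%/12 = 2.36667% = 0.0236667.
Level-payment amortization: P = B₀·r / (1 − (1+r)^(−n)) = 9350.00·0.0236667 / (1 − 1.02367^(−30)).
Denominator 1 − (1+r)^(−30) = 0.504272344.
P = 221.283 / 0.504272344 ≈ 438.82.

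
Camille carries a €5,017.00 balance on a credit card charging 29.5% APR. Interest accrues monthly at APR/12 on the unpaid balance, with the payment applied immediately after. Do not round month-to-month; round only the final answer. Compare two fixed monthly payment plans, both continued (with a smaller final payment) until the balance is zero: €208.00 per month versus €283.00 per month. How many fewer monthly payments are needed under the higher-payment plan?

14 fewer payments

Monthly rate r = 29.5%/12 = 2.45833% = 0.0245833.
At €208.00/mo: n = ⌈−ln(1 − rB₀/P)/ln(1+r)⌉ = 38 payments (last €2.15); total interest = total paid − €5,017.00 = €2,681.15.
At €283.00/mo: 24 payments (last €161.51); total interest €1,653.51.
Payments saved = 38 − 24 = 14.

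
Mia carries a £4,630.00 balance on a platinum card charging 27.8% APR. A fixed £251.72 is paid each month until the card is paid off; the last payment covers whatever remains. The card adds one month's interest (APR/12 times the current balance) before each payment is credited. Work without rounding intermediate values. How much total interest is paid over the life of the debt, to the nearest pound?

Monthly rate r = 27.8%/12 = 2.31667% = 0.0231667.
Payoff takes n = ⌈−ln(1 − rB₀/P)/ln(1+r)⌉ = ⌈24.248⌉ = 25 payments; the last is £62.84.
Total paid = 24·£251.72 + £62.84 = £6,104.12.
Total interest = total paid − principal = £6,104.12 − £4,630.00 = £1,474.12.

£1,474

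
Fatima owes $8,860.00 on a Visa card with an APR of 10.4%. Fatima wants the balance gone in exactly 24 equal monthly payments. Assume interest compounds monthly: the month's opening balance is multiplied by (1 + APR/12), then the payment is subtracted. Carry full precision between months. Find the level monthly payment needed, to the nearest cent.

$410.48

Monthly rate r = 10.4%/12 = 0.866667% = 0.00866667.
Level-payment amortization: P = B₀·r / (1 − (1+r)^(−n)) = 8860.00·0.00866667 / (1 − 1.00867^(−24)).
Denominator 1 − (1+r)^(−24) = 0.18706477.
P = 76.7867 / 0.18706477 ≈ 410.48.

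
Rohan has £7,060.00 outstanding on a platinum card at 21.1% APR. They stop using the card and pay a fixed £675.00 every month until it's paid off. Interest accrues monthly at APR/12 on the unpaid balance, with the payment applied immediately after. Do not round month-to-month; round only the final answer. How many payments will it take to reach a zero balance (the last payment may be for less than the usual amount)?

12 payments

Monthly rate r = 21.1%/12 = 1.75833% = 0.0175833.
Recurrence: B ← B·(1+r) − £675.00.
Month 1: interest £124.14; balance after payment £6,509.14.
Month 2: interest £114.45; balance after payment £5,948.59.
Closed form: n = −ln(1 − rB₀/P)/ln(1+r) = −ln(0.81609)/ln(1.01758) ≈ 11.659, so the balance reaches zero during payment 12.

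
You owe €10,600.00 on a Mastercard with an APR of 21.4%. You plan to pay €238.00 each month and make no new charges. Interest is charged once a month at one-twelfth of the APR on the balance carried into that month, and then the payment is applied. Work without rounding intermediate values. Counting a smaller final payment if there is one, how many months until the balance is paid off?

90 months

Monthly rate r = 21.4%/12 = 1.78333% = 0.0178333.
Recurrence: B ← B·(1+r) − €238.00.
Month 1: interest €189.03; balance after payment €10,551.03.
Month 2: interest €188.16; balance after payment €10,501.19.
Closed form: n = −ln(1 − rB₀/P)/ln(1+r) = −ln(0.20574)/ln(1.01783) ≈ 89.450, so the balance reaches zero during payment 90.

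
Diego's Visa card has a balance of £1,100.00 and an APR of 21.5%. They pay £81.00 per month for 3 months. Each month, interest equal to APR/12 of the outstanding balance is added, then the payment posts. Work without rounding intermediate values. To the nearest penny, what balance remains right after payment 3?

Monthly rate r = 21.5%/12 = 1.79167% = 0.0179167.
Each month: B ← B·(1+r) − £81.00.
Month 1: interest £19.71; balance after payment £1,038.71.
Month 2: interest £18.61; balance after payment £976.32.
Month 3: interest £17.49; balance after payment £912.81.

£912.81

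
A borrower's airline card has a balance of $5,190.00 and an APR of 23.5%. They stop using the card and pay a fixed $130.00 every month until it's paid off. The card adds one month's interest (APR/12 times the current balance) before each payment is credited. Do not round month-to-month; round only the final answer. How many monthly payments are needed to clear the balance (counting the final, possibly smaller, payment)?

Monthly rate r = 23.5%/12 = 1.95833% = 0.0195833.
Recurrence: B ← B·(1+r) − $130.00.
Month 1: interest $101.64; balance after payment $5,161.64.
Month 2: interest $101.08; balance after payment $5,132.72.
Closed form: n = −ln(1 − rB₀/P)/ln(1+r) = −ln(0.21817)/ln(1.01958) ≈ 78.502, so the balance reaches zero during payment 79.

79 payments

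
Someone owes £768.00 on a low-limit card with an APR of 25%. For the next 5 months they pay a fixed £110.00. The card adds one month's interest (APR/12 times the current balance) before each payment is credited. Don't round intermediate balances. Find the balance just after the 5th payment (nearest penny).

£278.00

Monthly rate r = 25%/12 = 2.08333% = 0.0208333.
Each month: B ← B·(1+r) − £110.00.
Month 1: interest £16.00; balance after payment £674.00.
Month 2: interest £14.04; balance after payment £578.04.
Month 3: interest £12.04; balance after payment £480.08.
Month 4: interest £10.00; balance after payment £380.09.
Month 5: interest £7.92; balance after payment £278.00.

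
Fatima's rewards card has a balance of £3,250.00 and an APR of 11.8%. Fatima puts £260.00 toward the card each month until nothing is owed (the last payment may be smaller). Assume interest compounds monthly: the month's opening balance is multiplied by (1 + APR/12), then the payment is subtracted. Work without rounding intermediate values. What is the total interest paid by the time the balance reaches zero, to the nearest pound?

£235

Monthly rate r = 11.8%/12 = 0.983333% = 0.00983333.
Payoff takes n = ⌈−ln(1 − rB₀/P)/ln(1+r)⌉ = ⌈13.403⌉ = 14 payments; the last is £105.11.
Total paid = 13·£260.00 + £105.11 = £3,485.11.
Total interest = total paid − principal = £3,485.11 − £3,250.00 = £235.11.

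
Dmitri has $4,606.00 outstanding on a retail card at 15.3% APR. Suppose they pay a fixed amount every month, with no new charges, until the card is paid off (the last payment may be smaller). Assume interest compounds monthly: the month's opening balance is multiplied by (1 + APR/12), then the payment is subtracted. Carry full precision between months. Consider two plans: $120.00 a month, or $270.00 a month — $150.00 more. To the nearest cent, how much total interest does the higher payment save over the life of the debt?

Monthly rate r = 15.3%/12 = 1.275% = 0.01275.
At $120.00/mo: n = ⌈−ln(1 − rB₀/P)/ln(1+r)⌉ = 54 payments (last $6.35); total interest = total paid − $4,606.00 = $1,760.35.
At $270.00/mo: 20 payments (last $97.36); total interest $621.36.
Interest saved = $1,760.35 − $621.36 = $1,138.99.

$1,138.99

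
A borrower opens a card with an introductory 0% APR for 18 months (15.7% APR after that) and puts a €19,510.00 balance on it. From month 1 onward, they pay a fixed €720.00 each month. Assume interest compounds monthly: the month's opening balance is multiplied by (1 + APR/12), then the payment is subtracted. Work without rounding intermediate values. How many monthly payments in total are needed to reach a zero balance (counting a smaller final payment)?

28 months

Promo months 1–18 at r₀ = 0%/12 = 0; months 19+ at r₁ = 15.7%/12 = 0.0130833.
After month 18 (no interest yet): B = €19,510.00 − 18·€720.00 = €6,550.00.
Then at r₁ with €720.00/mo: n₂ = −ln(1 − r₁·B/P)/ln(1+r₁) ≈ 9.75 → 10 more payments.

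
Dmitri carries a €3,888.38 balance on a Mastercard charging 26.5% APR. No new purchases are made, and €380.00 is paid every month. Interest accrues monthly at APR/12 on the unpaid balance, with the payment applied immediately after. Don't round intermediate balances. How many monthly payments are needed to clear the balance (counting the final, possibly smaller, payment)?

Monthly rate r = 26.5%/12 = 2.20833% = 0.0220833.
Recurrence: B ← B·(1+r) − €380.00.
Month 1: interest €85.87; balance after payment €3,594.25.
Month 2: interest €79.37; balance after payment €3,293.62.
Closed form: n = −ln(1 − rB₀/P)/ln(1+r) = −ln(0.77403)/ln(1.02208) ≈ 11.727, so the balance reaches zero during payment 12.

12 months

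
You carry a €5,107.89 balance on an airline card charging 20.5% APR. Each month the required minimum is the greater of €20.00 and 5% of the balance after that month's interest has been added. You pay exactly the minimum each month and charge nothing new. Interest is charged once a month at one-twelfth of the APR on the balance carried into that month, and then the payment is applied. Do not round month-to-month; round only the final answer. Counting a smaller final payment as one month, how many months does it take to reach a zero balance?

99 months

Monthly rate r = 20.5%/12 = 1.70833% = 0.0170833.
While 5% of the post-interest balance exceeds €20.00, each month B ← (B·(1+r))·(1 − 0.05), i.e. B shrinks by the factor (1+r)·0.95 = 0.96623.
This holds for months 1–75. Entering month 76 the balance is €388.38; 5% of the post-interest balance is now below €20.00, so the flat €20.00 minimum applies from here.
From month 76 a fixed €20.00 at rate r clears €388.38 in 24 more payments. Total: 75 + 24 = 99 months.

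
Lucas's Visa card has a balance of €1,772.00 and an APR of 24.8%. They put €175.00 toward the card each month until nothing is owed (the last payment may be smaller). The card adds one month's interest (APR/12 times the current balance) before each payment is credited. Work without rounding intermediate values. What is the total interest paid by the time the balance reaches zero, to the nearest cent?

Monthly rate r = 24.8%/12 = 2.06667% = 0.0206667.
Payoff takes n = ⌈−ln(1 − rB₀/P)/ln(1+r)⌉ = ⌈11.478⌉ = 12 payments; the last is €84.08.
Total paid = 11·€175.00 + €84.08 = €2,009.08.
Total interest = total paid − principal = €2,009.08 − €1,772.00 = €237.08.

€237.08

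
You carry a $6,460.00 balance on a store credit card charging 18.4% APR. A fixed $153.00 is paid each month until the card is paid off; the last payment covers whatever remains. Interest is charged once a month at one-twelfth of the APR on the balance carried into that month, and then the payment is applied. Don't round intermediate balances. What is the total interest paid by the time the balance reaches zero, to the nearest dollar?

$4,022

Monthly rate r = 18.4%/12 = 1.53333% = 0.0153333.
Payoff takes n = ⌈−ln(1 − rB₀/P)/ln(1+r)⌉ = ⌈68.505⌉ = 69 payments; the last is $77.59.
Total paid = 68·$153.00 + $77.59 = $10,481.59.
Total interest = total paid − principal = $10,481.59 − $6,460.00 = $4,021.59.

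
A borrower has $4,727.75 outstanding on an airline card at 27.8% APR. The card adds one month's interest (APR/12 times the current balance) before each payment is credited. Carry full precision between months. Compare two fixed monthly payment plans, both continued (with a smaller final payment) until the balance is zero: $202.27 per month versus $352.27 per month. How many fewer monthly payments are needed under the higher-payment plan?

Monthly rate r = 27.8%/12 = 2.31667% = 0.0231667.
At $202.27/mo: n = ⌈−ln(1 − rB₀/P)/ln(1+r)⌉ = 35 payments (last $9.65); total interest = total paid − $4,727.75 = $2,159.08.
At $352.27/mo: 17 payments (last $92.34); total interest $1,000.91.
Payments saved = 35 − 17 = 18.

18 fewer payments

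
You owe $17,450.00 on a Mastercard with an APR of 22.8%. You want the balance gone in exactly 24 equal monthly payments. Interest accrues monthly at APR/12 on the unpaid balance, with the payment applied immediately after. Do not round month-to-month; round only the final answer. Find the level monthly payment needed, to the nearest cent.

Monthly rate r = 22.8%/12 = 1.9% = 0.019.
Level-payment amortization: P = B₀·r / (1 − (1+r)^(−n)) = 17450.00·0.019 / (1 − 1.019^(−24)).
Denominator 1 − (1+r)^(−24) = 0.363468964.
P = 331.55 / 0.363468964 ≈ 912.18.

$912.18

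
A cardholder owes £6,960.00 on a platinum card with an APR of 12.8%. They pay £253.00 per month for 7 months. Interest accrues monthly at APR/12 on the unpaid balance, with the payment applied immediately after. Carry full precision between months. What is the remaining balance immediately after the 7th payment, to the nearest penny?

£5,667.92

Monthly rate r = 12.8%/12 = 1.06667% = 0.0106667.
Each month: B ← B·(1+r) − £253.00.
Month 1: interest £74.24; balance after payment £6,781.24.
Month 2: interest £72.33; balance after payment £6,600.57.
Month 3: interest £70.41; balance after payment £6,417.98.
Month 4: interest £68.46; balance after payment £6,233.44.
Month 5: interest £66.49; balance after payment £6,046.93.
Month 6: interest £64.50; balance after payment £5,858.43.
Month 7: interest £62.49; balance after payment £5,667.92.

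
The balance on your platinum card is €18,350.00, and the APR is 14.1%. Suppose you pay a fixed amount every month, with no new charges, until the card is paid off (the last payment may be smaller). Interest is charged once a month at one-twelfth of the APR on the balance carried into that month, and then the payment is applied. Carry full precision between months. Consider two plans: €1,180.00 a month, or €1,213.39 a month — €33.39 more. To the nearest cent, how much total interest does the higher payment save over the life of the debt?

Monthly rate r = 14.1%/12 = 1.175% = 0.01175.
At €1,180.00/mo: n = ⌈−ln(1 − rB₀/P)/ln(1+r)⌉ = 18 payments (last €323.70); total interest = total paid − €18,350.00 = €2,033.70.
At €1,213.39/mo: 17 payments (last €909.08); total interest €1,973.32.
Interest saved = €2,033.70 − €1,973.32 = €60.38.

€60.38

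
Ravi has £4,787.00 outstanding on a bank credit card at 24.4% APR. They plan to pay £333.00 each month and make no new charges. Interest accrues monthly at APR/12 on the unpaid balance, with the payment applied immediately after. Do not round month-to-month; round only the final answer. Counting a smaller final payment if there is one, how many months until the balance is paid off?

Monthly rate r = 24.4%/12 = 2.03333% = 0.0203333.
Recurrence: B ← B·(1+r) − £333.00.
Month 1: interest £97.34; balance after payment £4,551.34.
Month 2: interest £92.54; balance after payment £4,310.88.
Closed form: n = −ln(1 − rB₀/P)/ln(1+r) = −ln(0.7077)/ln(1.02033) ≈ 17.176, so the balance reaches zero during payment 18.

18 months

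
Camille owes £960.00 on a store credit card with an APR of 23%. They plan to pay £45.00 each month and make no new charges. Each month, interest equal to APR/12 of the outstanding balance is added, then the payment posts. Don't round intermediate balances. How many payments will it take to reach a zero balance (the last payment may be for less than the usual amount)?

Monthly rate r = 23%/12 = 1.91667% = 0.0191667.
Recurrence: B ← B·(1+r) − £45.00.
Month 1: interest £18.40; balance after payment £933.40.
Month 2: interest £17.89; balance after payment £906.29.
Closed form: n = −ln(1 − rB₀/P)/ln(1+r) = −ln(0.59111)/ln(1.01917) ≈ 27.693, so the balance reaches zero during payment 28.

28 months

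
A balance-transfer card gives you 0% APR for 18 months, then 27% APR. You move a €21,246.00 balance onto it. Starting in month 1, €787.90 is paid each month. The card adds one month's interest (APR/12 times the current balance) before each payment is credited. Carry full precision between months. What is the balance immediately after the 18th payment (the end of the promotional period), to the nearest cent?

Promo months 1–18 at r₀ = 0%/12 = 0; months 19+ at r₁ = 27%/12 = 0.0225.
After month 18 (no interest yet): B = €21,246.00 − 18·€787.90 = €7,063.80.

€7,063.80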